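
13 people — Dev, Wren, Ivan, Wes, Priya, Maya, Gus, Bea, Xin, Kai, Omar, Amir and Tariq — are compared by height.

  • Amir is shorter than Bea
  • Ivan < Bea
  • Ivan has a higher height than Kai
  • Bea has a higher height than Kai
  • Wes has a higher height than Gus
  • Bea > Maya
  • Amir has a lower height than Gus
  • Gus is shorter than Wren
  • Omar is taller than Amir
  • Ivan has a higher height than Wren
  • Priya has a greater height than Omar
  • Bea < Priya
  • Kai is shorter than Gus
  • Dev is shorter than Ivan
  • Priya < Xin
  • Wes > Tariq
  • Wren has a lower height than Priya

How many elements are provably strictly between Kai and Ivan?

2

The relations place Kai below Ivan. An element lies strictly between them when it is forced above Kai and also forced below Ivan.
Above Kai: {Gus, Wren, Wes, Bea, Priya, Xin}. Below Ivan: {Amir, Dev, Gus, Wren}.
Intersection: {Gus, Wren} — 2.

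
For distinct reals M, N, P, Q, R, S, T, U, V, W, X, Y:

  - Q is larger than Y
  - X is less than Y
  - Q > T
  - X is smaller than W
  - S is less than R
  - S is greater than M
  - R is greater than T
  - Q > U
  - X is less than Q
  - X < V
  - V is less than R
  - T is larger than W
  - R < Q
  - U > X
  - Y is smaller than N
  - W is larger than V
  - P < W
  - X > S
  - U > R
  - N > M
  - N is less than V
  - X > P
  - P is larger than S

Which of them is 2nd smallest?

S

Piecing the relations together gives one ordering: M < S < P < X < Y < N < V < W < T < R < U < Q.
The 2nd smallest is S.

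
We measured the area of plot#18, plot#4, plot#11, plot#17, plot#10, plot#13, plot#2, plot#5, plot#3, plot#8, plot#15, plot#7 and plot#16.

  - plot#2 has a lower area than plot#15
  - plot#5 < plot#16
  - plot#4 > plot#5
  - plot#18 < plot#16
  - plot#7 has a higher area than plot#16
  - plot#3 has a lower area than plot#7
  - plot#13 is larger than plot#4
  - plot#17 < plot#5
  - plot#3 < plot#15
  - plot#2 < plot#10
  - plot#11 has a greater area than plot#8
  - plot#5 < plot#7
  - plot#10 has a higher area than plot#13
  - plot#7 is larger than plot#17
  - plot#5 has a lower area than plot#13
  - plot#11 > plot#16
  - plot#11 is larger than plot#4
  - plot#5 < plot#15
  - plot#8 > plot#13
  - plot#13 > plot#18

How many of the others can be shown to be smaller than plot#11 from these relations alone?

The elements the relations force below plot#11 are plot#17, plot#5, plot#4, plot#18, plot#16, plot#13, plot#8 — no chain reaches any other.
That is 7.

7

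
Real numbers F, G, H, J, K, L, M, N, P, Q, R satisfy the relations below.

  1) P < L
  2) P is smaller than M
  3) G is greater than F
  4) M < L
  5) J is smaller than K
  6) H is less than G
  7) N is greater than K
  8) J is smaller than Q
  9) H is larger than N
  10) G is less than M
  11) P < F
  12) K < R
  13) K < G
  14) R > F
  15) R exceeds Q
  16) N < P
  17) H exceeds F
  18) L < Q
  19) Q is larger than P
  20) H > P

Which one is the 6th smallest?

H

The consecutive relations fix a unique order: J < K < N < P < F < H < G < M < L < Q < R.
Counting 6 from the smallest end gives H.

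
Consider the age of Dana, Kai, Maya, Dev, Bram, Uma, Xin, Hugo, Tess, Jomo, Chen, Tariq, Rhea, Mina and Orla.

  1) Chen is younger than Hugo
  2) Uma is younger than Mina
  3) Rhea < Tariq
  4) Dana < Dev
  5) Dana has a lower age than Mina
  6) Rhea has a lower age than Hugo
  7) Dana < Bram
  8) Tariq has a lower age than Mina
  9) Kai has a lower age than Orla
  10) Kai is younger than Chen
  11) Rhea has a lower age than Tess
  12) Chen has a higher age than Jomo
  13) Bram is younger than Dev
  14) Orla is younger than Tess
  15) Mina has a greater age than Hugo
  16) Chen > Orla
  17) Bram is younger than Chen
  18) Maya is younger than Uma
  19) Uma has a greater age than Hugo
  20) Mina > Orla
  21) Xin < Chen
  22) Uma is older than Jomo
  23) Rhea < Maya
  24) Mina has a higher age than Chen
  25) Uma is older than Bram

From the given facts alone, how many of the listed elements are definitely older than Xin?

The elements the relations force above Xin are Chen, Hugo, Uma, Mina — no chain reaches any other.
That is 4.

4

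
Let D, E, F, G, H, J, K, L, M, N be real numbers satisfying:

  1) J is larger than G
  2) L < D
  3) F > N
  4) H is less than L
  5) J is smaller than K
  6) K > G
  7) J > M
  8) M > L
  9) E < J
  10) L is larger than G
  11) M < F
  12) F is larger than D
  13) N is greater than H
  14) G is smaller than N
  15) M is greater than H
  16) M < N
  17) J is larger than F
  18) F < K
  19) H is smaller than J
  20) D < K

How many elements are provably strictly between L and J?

Chaining upward from L reaches: M, N, D, F, K.
Chaining downward from J reaches: G, H, M, N, D, E, F.
Strictly between L and J are those in both lists: M, N, D, F — 4 elements.

4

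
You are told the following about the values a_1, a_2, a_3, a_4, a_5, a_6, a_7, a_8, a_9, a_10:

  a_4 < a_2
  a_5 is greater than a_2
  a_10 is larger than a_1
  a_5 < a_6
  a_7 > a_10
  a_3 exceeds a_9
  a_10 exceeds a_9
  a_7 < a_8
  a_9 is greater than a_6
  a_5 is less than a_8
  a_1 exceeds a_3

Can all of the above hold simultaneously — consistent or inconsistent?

Every relation is compatible with a_4 < a_2 < a_5 < a_6 < a_9 < a_3 < a_1 < a_10 < a_7 < a_8; the set is consistent.

consistent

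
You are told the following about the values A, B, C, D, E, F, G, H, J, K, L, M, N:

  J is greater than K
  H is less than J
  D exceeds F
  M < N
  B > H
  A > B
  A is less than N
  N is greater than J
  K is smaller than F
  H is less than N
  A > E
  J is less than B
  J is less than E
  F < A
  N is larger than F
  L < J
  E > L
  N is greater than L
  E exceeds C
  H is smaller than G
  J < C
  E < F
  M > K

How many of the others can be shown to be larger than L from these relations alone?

8

Directly above L: J, E, N.
One step further: C, B, F, A (7 so far).
One step further: D (8 so far).
No other element is forced above L by the given relations, so the count is 8.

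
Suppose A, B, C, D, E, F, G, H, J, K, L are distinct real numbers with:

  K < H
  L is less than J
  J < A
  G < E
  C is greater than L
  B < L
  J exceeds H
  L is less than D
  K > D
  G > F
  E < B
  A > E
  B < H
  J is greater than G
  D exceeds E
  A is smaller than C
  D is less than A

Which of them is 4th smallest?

The consecutive relations fix a unique order: F < G < E < B < L < D < K < H < J < A < C.
Counting 4 from the smallest end gives B.

B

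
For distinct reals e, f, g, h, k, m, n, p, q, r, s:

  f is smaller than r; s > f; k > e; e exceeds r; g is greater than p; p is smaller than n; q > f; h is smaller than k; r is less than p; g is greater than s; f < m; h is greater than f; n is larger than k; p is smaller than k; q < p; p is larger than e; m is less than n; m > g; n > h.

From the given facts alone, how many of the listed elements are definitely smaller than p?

From p the given relations immediately reach r, e, q.
From those, f — 4 in total.
No other element is forced below p by the given relations, so the count is 4.

4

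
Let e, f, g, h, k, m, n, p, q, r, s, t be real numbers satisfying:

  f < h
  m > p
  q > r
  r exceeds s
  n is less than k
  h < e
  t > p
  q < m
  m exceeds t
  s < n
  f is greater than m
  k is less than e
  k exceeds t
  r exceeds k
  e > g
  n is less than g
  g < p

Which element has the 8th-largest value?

Piecing the relations together gives one ordering: s < n < g < p < t < k < r < q < m < f < h < e.
The 8th largest is t.

t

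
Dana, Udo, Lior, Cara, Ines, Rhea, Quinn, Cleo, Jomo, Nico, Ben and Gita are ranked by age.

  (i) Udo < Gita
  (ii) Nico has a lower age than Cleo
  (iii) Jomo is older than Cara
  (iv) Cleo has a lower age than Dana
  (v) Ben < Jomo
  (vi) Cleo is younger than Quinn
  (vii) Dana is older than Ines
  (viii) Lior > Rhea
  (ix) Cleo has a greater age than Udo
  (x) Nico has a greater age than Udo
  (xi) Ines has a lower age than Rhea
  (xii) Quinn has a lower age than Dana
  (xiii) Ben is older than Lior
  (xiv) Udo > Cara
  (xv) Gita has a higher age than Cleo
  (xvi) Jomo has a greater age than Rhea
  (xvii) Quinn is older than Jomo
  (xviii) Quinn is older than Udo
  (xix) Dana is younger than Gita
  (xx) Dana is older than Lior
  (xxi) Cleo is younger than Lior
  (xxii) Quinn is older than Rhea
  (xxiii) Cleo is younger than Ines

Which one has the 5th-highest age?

Chaining the given pairs: Cara < Udo < Nico < Cleo < Ines < Rhea < Lior < Ben < Jomo < Quinn < Dana < Gita.
The 5th largest is Ben.

Ben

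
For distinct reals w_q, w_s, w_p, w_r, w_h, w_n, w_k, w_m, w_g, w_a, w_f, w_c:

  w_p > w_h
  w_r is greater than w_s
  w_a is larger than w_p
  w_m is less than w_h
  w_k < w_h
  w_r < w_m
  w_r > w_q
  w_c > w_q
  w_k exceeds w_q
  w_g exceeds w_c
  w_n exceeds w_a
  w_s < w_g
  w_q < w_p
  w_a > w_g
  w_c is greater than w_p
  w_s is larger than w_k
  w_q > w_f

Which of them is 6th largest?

w_h

Piecing the relations together gives one ordering: w_f < w_q < w_k < w_s < w_r < w_m < w_h < w_p < w_c < w_g < w_a < w_n.
The 6th largest is w_h.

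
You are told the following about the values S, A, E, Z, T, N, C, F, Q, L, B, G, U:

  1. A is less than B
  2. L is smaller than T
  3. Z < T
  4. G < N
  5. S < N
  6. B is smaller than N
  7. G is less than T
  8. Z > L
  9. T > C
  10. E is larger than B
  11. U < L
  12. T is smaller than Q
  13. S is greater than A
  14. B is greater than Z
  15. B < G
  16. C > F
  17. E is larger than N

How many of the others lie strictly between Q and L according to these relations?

The relations place L below Q. An element lies strictly between them when it is forced above L and also forced below Q.
Above L: {Z, B, G, N, E, T}. Below Q: {U, A, Z, B, G, F, C, T}.
Intersection: {Z, B, G, T} — 4.

4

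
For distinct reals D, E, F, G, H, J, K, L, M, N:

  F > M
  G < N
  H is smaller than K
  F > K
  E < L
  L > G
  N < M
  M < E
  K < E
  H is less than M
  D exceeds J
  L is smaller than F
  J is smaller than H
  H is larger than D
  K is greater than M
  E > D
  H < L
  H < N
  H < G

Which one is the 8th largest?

Piecing the relations together gives one ordering: J < D < H < G < N < M < K < E < L < F.
Counting 8 from the largest end gives H.

H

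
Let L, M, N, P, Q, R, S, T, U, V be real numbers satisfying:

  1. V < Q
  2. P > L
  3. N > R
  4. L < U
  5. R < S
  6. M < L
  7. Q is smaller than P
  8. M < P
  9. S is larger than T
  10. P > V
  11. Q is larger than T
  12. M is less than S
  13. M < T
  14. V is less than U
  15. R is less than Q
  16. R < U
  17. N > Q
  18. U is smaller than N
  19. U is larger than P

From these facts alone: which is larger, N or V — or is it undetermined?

N

Link the given pairs in sequence: V < Q; Q < P; P < U; U < N.
Chaining these gives V < Q < P < U < N.
So N is larger.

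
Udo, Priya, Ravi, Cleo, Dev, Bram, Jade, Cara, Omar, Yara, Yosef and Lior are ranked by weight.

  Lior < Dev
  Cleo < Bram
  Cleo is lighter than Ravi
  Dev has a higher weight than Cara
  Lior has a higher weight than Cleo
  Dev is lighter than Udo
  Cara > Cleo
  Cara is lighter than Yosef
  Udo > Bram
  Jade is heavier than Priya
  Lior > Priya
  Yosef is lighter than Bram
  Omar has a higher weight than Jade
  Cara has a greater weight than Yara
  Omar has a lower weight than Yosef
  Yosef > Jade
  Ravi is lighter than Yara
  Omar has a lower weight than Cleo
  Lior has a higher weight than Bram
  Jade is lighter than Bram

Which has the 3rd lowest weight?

Omar

Chaining the given pairs: Priya < Jade < Omar < Cleo < Ravi < Yara < Cara < Yosef < Bram < Lior < Dev < Udo.
The 3rd smallest is Omar.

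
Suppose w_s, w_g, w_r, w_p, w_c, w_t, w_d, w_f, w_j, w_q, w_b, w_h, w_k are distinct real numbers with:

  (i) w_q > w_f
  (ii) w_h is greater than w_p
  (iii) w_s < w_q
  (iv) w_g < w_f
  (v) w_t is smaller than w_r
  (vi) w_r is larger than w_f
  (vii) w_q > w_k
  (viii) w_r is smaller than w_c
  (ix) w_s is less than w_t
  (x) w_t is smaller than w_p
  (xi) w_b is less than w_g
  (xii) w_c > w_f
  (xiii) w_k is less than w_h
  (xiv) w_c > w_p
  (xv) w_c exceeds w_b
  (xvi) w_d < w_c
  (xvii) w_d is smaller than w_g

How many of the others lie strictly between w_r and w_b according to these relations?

2

Chaining upward from w_b reaches: w_g, w_f, w_q, w_c.
Chaining downward from w_r reaches: w_s, w_t, w_d, w_g, w_f.
Strictly between w_b and w_r are those in both lists: w_g, w_f — 2 elements.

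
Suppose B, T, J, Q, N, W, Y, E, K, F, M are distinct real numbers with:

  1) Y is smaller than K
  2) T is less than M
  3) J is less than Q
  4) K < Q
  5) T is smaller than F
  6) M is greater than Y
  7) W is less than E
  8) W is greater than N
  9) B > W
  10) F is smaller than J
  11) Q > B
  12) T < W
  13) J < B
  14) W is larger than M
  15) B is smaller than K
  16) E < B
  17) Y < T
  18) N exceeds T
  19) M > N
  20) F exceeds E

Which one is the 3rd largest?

The consecutive relations fix a unique order: Y < T < N < M < W < E < F < J < B < K < Q.
Counting 3 from the largest end gives B.

B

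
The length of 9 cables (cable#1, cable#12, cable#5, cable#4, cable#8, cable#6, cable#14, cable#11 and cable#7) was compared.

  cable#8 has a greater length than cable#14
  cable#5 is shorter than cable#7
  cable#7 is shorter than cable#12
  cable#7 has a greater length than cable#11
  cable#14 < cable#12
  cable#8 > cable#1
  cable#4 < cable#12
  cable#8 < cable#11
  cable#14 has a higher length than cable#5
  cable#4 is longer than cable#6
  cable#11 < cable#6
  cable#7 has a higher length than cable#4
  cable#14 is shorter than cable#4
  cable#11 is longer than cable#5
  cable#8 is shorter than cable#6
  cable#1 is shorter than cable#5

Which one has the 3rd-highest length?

Piecing the relations together gives one ordering: cable#1 < cable#5 < cable#14 < cable#8 < cable#11 < cable#6 < cable#4 < cable#7 < cable#12.
Counting 3 from the largest end gives cable#4.

cable#4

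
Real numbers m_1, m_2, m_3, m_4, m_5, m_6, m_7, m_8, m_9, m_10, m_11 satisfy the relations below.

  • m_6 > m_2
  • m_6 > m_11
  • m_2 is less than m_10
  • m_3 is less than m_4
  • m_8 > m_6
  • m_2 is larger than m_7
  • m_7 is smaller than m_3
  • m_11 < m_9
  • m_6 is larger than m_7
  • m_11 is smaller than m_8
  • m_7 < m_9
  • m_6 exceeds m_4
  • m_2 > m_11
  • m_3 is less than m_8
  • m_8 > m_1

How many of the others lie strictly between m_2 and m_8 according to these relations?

1

Chaining upward from m_2 reaches: m_6, m_10.
Chaining downward from m_8 reaches: m_7, m_11, m_3, m_1, m_4, m_6.
Strictly between m_2 and m_8 are those in both lists: m_6 — 1 element.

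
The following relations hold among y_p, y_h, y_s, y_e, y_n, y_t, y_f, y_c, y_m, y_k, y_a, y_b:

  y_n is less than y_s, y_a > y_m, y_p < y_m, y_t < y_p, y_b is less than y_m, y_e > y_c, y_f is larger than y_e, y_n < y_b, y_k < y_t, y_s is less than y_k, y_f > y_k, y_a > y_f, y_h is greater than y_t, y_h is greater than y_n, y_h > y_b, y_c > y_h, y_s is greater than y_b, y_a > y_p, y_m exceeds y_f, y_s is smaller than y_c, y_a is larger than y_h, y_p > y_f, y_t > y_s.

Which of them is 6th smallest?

y_h

Piecing the relations together gives one ordering: y_n < y_b < y_s < y_k < y_t < y_h < y_c < y_e < y_f < y_p < y_m < y_a.
The 6th smallest is y_h.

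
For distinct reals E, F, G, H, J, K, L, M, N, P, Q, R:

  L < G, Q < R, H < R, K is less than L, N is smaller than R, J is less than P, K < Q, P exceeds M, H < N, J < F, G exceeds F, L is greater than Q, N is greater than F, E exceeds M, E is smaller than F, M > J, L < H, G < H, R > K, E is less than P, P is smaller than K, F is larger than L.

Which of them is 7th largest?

Q

The consecutive relations fix a unique order: J < M < E < P < K < Q < L < F < G < H < N < R.
Counting 7 from the largest end gives Q.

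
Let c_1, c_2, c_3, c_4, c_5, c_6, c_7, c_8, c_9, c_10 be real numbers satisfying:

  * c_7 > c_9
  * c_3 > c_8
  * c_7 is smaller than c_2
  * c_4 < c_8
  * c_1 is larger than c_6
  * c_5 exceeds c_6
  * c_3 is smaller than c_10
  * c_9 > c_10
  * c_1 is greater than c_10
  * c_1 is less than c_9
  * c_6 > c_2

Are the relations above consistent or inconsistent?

inconsistent

Chaining the given relations yields c_1 < c_9 < c_7 < c_2 < c_6, so c_1 < c_6. But one relation states c_6 < c_1. These cannot both hold.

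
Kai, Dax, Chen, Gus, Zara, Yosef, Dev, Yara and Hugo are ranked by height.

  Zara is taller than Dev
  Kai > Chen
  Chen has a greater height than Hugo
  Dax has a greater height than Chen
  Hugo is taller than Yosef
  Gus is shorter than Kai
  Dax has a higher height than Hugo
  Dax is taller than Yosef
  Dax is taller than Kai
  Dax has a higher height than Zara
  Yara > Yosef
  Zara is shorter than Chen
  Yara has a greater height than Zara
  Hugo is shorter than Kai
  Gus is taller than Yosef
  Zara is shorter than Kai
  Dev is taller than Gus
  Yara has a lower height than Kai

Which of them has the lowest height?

Yosef

Chaining upward from Yosef: directly above it, Gus, Hugo, Yara, Dax; then Dev, Chen, Kai; then Zara.
That covers every other element, and nothing is given below Yosef, so Yosef is the lowest height.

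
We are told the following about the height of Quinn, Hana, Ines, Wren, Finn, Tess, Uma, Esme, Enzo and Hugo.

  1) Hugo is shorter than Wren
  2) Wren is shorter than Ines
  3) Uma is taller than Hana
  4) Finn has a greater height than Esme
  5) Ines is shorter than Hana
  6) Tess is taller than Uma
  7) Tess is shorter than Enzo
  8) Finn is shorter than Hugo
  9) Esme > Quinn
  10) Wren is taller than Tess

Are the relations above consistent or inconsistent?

inconsistent

Chaining the given relations yields Wren < Ines < Hana < Uma < Tess, so Wren < Tess. But one relation states Tess < Wren. These cannot both hold.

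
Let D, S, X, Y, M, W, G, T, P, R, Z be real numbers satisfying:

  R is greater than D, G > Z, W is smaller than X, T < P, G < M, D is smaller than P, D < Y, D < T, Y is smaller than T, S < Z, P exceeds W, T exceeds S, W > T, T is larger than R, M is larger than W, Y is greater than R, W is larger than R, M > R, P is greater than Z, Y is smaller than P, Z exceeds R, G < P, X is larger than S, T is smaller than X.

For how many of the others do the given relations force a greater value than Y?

5

Directly above Y: T, P.
One step further: W, X (4 so far).
One step further: M (5 so far).
Nothing else is reachable above Y; 5 in all.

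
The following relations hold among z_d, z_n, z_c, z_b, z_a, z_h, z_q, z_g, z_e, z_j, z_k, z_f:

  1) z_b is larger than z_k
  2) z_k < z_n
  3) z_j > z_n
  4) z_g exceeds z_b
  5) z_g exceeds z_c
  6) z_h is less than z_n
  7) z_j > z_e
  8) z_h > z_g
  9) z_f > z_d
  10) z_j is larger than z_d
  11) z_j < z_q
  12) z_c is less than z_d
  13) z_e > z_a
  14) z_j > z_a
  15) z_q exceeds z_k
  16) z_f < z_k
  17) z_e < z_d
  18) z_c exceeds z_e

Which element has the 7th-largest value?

z_k

Chaining the given pairs: z_a < z_e < z_c < z_d < z_f < z_k < z_b < z_g < z_h < z_n < z_j < z_q.
The 7th largest is z_k.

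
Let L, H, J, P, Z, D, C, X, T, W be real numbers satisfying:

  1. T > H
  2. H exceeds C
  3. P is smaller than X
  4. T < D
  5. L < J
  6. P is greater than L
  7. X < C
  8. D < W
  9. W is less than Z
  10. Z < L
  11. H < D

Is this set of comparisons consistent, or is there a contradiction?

inconsistent

Chaining the given relations yields P < X < C < H < T < D < W < Z < L, so P < L. But one relation states L < P. These cannot both hold.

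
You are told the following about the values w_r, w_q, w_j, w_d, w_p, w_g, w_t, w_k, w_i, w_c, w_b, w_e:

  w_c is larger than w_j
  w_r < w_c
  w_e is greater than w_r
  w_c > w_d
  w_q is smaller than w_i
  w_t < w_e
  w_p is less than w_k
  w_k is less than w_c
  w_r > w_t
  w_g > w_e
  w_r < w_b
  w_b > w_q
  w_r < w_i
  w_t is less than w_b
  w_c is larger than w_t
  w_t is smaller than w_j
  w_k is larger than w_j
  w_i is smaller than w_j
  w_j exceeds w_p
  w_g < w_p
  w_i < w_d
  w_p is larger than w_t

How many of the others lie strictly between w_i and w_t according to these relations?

1

Chaining upward from w_t reaches: w_r, w_e, w_b, w_d, w_g, w_p, w_j, w_k, w_c.
Chaining downward from w_i reaches: w_q, w_r.
Strictly between w_t and w_i are those in both lists: w_r — 1 element.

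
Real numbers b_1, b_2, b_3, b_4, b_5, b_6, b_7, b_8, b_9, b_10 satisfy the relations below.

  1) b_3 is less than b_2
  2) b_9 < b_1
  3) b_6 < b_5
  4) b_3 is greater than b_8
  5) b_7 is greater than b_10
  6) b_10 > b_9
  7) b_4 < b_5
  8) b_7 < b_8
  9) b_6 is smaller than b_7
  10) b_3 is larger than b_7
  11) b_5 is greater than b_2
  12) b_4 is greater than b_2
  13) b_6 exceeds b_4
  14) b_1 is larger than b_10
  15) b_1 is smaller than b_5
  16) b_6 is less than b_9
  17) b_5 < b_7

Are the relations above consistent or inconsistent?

inconsistent

Chaining the given relations yields b_2 < b_4 < b_6 < b_9 < b_10 < b_1 < b_5 < b_7 < b_8 < b_3, so b_2 < b_3. But one relation states b_3 < b_2. These cannot both hold.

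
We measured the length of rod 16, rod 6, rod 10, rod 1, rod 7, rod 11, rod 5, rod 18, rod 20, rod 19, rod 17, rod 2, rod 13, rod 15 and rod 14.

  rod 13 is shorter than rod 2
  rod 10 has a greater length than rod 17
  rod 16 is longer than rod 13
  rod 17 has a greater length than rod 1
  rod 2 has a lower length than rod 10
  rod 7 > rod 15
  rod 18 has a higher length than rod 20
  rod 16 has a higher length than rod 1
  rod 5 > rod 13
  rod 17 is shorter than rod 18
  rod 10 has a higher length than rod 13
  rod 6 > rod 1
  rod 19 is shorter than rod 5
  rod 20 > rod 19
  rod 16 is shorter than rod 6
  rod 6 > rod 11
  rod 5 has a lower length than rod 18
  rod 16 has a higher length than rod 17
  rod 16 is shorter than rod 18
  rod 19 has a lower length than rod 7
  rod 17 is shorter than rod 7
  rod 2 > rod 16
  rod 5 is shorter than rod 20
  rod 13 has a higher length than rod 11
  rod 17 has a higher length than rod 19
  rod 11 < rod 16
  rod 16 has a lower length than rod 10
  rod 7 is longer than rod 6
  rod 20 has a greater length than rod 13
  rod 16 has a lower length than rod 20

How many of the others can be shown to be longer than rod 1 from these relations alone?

The elements the relations force above rod 1 are rod 17, rod 16, rod 2, rod 20, rod 6, rod 10, rod 18, rod 7 — no chain reaches any other.
That is 8.

8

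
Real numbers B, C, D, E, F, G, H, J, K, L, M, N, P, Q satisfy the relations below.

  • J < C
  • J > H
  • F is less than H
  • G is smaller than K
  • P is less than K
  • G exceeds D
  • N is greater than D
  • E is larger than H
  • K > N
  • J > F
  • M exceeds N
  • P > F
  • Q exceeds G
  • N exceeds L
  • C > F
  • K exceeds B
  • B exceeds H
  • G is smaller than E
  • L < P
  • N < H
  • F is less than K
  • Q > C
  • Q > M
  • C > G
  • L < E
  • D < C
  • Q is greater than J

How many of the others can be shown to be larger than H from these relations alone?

Directly above H: E, B, J.
One step further: C, K, Q (6 so far).
No other element is forced above H by the given relations, so the count is 6.

6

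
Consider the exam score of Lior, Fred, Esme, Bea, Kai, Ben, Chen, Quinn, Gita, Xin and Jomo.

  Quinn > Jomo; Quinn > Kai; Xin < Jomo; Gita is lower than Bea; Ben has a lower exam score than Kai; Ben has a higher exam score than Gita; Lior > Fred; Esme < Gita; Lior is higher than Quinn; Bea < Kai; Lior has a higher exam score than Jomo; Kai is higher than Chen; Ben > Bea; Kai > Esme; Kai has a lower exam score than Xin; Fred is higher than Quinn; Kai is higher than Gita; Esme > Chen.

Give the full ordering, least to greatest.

The consecutive links are each given: Chen < Esme; Esme < Gita; Gita < Bea; Bea < Ben; Ben < Kai; Kai < Xin; Xin < Jomo; Jomo < Quinn; Quinn < Fred; Fred < Lior.

Chen < Esme < Gita < Bea < Ben < Kai < Xin < Jomo < Quinn < Fred < Lior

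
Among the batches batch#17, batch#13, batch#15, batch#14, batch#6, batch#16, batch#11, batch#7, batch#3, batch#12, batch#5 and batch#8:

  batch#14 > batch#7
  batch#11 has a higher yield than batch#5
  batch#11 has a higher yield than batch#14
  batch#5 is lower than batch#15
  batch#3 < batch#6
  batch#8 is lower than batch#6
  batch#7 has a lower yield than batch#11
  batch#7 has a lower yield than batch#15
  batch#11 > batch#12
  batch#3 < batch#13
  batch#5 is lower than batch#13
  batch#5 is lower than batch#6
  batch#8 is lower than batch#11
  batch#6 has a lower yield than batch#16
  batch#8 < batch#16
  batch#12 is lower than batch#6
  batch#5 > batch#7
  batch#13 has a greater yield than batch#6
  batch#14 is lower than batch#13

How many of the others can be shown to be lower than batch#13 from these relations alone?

7

Directly below batch#13: batch#3, batch#5, batch#14, batch#6.
One step further: batch#7, batch#8, batch#12 (7 so far).
No other element is forced below batch#13 by the given relations, so the count is 7.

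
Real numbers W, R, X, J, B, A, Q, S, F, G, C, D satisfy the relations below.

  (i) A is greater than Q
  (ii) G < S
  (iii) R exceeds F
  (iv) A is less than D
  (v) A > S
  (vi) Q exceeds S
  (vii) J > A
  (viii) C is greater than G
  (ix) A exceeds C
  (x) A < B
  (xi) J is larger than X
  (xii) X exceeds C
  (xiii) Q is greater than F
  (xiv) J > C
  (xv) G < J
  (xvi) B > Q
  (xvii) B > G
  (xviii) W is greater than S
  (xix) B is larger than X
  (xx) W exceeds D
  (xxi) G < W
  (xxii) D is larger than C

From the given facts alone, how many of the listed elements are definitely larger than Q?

5

The elements the relations force above Q are A, B, D, W, J — no chain reaches any other.
That is 5.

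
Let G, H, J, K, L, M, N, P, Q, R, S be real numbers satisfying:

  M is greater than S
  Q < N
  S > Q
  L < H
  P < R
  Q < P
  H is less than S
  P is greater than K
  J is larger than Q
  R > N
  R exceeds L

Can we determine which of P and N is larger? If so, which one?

undetermined

Following every chain through N: above N we get R; below N we get Q.
P is not reached, and no chain runs the other way from P to N.
So the given relations leave the order of N and P undetermined.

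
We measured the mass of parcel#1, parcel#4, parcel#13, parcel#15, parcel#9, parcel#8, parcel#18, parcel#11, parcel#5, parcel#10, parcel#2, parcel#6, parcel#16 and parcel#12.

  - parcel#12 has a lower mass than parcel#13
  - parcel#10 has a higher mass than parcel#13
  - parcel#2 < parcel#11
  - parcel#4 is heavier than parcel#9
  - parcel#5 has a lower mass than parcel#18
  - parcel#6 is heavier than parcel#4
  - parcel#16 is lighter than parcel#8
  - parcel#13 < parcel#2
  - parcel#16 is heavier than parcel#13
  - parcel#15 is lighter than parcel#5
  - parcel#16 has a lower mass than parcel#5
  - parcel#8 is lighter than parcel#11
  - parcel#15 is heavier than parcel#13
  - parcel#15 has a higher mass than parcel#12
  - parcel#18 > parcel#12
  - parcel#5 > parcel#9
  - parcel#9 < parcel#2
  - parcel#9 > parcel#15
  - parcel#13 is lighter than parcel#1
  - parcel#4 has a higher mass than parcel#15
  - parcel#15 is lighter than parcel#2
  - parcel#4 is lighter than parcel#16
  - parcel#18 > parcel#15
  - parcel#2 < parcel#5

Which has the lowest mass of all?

parcel#13 is not least since parcel#12 < parcel#13; parcel#1 is not least since parcel#13 < parcel#1; parcel#10 is not least since parcel#13 < parcel#10; parcel#15 is not least since parcel#12 < parcel#15; parcel#9 is not least since parcel#15 < parcel#9; parcel#2 is not least since parcel#15 < parcel#2; parcel#4 is not least since parcel#9 < parcel#4; parcel#16 is not least since parcel#13 < parcel#16; parcel#8 is not least since parcel#16 < parcel#8; parcel#5 is not least since parcel#9 < parcel#5; parcel#11 is not least since parcel#8 < parcel#11; parcel#6 is not least since parcel#4 < parcel#6; parcel#18 is not least since parcel#12 < parcel#18.
Only parcel#12 has nothing below it, so parcel#12 is the lowest mass.

parcel#12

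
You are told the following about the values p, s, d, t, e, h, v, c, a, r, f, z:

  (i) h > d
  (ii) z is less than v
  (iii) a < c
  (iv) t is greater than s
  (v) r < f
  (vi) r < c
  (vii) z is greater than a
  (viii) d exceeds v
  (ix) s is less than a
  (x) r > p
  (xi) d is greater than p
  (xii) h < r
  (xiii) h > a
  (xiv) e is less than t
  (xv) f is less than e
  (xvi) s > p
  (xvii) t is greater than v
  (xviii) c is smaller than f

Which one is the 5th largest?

r

Chaining the given pairs: p < s < a < z < v < d < h < r < c < f < e < t.
The 5th largest is r.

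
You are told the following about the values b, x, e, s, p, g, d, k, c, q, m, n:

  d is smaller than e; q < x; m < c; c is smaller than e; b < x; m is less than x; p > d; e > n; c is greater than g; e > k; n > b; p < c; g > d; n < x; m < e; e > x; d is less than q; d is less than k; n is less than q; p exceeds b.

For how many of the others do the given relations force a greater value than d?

7

Directly above d: g, p, q, k, e.
One step further: c, x (7 so far).
No other element is forced above d by the given relations, so the count is 7.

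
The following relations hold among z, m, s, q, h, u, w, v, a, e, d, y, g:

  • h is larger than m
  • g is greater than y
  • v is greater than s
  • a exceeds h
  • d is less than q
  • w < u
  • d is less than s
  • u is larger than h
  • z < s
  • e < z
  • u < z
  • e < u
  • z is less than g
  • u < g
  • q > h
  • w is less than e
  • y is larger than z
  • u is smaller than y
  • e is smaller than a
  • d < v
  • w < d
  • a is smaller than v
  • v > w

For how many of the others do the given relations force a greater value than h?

From h the given relations immediately reach u, a, q.
From those, z, y, g, v — 7 in total.
From those, s — 8 in total.
No other element is forced above h by the given relations, so the count is 8.

8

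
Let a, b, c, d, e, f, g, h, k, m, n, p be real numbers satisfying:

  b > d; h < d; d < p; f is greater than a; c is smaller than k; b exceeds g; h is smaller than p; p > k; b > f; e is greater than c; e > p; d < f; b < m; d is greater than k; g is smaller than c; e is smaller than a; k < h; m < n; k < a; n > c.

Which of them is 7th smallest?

The consecutive relations fix a unique order: g < c < k < h < d < p < e < a < f < b < m < n.
Counting 7 from the smallest end gives e.

e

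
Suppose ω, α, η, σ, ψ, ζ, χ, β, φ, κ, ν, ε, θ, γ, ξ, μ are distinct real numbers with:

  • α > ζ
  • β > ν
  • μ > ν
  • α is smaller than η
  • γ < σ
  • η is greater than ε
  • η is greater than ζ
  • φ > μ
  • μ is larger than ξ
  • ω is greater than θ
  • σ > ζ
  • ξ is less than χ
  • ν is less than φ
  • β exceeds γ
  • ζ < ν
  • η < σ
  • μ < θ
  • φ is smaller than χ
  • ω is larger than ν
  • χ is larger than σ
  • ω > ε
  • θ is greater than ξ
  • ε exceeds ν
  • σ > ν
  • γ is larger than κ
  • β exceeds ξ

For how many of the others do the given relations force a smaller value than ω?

The elements the relations force below ω are ξ, ζ, ν, μ, ε, θ — no chain reaches any other.
That is 6.

6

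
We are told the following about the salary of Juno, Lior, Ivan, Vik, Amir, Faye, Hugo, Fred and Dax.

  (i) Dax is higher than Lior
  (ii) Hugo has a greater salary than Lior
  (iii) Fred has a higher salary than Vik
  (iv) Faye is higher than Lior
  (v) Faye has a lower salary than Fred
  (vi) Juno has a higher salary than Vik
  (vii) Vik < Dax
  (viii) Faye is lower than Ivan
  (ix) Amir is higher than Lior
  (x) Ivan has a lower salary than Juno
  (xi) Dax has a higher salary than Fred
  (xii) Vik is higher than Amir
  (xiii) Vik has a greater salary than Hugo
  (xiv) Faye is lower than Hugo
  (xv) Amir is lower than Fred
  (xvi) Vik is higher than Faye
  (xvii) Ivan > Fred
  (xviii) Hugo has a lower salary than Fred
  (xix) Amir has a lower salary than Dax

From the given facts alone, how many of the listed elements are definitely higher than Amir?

Directly above Amir: Vik, Fred, Dax.
One step further: Ivan, Juno (5 so far).
Nothing else is reachable above Amir; 5 in all.

5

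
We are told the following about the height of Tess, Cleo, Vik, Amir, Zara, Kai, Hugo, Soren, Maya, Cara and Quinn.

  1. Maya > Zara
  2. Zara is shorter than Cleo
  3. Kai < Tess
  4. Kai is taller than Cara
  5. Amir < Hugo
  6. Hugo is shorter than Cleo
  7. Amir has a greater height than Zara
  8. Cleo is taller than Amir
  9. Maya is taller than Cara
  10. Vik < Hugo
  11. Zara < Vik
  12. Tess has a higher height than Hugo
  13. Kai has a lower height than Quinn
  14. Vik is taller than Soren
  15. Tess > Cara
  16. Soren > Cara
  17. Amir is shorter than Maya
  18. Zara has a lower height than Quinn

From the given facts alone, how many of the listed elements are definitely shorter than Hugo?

Directly below Hugo: Vik, Amir.
One step further: Zara, Soren (4 so far).
One step further: Cara (5 so far).
Nothing else is reachable below Hugo; 5 in all.

5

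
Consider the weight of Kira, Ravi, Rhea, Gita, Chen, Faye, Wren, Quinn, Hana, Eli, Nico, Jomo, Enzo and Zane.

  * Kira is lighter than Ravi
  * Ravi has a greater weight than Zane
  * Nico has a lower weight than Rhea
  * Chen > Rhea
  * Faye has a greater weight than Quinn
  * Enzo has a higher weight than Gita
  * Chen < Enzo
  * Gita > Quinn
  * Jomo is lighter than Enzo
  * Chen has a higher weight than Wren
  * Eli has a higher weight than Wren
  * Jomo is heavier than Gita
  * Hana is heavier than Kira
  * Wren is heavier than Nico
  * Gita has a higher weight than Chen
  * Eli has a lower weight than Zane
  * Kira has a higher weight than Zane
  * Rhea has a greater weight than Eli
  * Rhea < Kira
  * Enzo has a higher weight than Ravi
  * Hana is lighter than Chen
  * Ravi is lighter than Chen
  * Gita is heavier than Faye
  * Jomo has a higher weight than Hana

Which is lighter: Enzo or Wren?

Link the given pairs in sequence: Wren < Eli; Eli < Zane; Zane < Kira; Kira < Ravi; Ravi < Chen; Chen < Gita; Gita < Jomo; Jomo < Enzo.
Chaining these gives Wren < Eli < Zane < Kira < Ravi < Chen < Gita < Jomo < Enzo.
So Wren < Enzo; Wren is the lighter of the two.

Wren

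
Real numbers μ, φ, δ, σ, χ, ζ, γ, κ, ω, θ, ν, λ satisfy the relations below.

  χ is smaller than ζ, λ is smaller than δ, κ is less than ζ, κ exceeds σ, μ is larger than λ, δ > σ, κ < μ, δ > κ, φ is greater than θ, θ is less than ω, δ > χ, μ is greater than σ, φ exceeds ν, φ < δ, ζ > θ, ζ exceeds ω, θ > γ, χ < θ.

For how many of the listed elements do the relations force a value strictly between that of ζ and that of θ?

1

The relations place θ below ζ. An element lies strictly between them when it is forced above θ and also forced below ζ.
Above θ: {φ, δ, ω}. Below ζ: {χ, σ, κ, γ, ω}.
Intersection: {ω} — 1.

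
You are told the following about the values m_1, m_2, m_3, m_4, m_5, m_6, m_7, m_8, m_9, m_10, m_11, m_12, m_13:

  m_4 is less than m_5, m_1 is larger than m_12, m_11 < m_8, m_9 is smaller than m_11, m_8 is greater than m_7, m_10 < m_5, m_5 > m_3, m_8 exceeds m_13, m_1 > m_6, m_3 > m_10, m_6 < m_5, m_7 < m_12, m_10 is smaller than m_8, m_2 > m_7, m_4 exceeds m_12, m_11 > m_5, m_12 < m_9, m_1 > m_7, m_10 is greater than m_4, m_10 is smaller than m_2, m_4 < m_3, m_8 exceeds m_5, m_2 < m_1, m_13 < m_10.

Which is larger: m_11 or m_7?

m_11

m_7 < m_12 and m_12 < m_4 give m_7 < m_4.
With m_4 < m_10: m_7 < m_12 < m_4 < m_10.
With m_10 < m_5: m_7 < m_12 < m_4 < m_10 < m_5.
Then m_5 < m_11 extends the chain to m_11.
So m_7 < m_11; m_11 is the larger of the two.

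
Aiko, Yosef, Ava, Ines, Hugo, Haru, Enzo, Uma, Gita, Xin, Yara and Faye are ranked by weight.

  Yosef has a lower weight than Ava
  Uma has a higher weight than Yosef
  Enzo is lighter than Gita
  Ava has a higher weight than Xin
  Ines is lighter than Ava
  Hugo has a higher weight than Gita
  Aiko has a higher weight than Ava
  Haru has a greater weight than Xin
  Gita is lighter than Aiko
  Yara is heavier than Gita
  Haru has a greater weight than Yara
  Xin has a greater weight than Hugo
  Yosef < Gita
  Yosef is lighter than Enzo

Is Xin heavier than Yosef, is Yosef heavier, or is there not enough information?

The relevant relations are Yosef < Enzo; Enzo < Gita; Gita < Hugo; Hugo < Xin.
Together: Yosef < Enzo < Gita < Hugo < Xin.
So Xin is heavier.

Xin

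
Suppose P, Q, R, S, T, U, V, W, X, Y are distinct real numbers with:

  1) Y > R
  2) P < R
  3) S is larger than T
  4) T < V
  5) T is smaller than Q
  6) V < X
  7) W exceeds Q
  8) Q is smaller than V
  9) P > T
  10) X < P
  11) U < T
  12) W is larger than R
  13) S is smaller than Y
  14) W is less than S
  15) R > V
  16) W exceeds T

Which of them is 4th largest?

Piecing the relations together gives one ordering: U < T < Q < V < X < P < R < W < S < Y.
Counting 4 from the largest end gives R.

R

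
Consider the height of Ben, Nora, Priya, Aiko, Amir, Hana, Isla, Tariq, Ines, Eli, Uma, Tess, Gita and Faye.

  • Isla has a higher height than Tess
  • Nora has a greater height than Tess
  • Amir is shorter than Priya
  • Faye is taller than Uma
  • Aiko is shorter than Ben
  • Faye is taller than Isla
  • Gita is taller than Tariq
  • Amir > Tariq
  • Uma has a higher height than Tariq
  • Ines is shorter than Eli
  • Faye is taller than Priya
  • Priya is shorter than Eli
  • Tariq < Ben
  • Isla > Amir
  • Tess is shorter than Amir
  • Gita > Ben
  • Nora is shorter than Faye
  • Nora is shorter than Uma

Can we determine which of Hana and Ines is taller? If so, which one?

undetermined

Following every chain through Hana: nothing is chained to Hana.
Ines is not reached, and no chain runs the other way from Ines to Hana.
So the given relations leave the order of Hana and Ines undetermined.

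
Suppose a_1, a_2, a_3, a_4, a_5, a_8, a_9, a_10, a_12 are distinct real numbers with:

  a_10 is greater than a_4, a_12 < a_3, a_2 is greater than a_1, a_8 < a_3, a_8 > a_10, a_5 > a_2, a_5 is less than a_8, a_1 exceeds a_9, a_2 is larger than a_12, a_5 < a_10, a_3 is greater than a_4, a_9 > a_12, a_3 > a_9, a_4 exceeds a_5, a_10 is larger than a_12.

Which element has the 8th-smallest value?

Chaining the given pairs: a_12 < a_9 < a_1 < a_2 < a_5 < a_4 < a_10 < a_8 < a_3.
Counting 8 from the smallest end gives a_8.

a_8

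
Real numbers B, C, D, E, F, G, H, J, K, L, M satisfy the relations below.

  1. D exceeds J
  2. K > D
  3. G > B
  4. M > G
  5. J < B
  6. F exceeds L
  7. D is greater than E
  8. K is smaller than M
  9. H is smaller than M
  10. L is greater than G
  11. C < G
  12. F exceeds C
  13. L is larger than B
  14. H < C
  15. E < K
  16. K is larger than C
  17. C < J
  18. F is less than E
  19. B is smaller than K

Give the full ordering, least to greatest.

Nothing is placed below H, so it is least; from there H < C; C < J; J < B; B < G; G < L; L < F; F < E; E < D; D < K; K < M, each given directly.

H < C < J < B < G < L < F < E < D < K < M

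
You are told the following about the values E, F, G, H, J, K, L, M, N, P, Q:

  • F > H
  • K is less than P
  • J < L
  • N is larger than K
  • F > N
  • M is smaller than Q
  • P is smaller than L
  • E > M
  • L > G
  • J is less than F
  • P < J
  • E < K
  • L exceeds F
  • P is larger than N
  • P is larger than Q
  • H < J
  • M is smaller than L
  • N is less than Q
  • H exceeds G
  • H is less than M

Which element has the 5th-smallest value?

Chaining the given pairs: G < H < M < E < K < N < Q < P < J < F < L.
Counting 5 from the smallest end gives K.

K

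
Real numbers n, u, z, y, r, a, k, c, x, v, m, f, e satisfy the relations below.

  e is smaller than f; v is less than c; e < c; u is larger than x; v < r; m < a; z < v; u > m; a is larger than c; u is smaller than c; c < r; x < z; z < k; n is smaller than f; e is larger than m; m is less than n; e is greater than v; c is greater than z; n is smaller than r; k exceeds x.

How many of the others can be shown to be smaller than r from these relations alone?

Directly below r: n, v, c.
One step further: m, z, u, e (7 so far).
One step further: x (8 so far).
No other element is forced below r by the given relations, so the count is 8.

8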